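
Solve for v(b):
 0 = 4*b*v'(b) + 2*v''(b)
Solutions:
 v(b) = C1 + C2*erf(b)


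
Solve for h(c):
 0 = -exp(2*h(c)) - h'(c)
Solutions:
 h(c) = log(-sqrt(-1/(C1 - c))) - log(2)/2
 h(c) = log(-1/(C1 - c))/2 - log(2)/2


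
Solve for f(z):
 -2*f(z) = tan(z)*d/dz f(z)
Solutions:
 f(z) = C1/sin(z)^2


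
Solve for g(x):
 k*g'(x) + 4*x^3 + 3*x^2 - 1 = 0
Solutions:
 g(x) = C1 - x^4/k - x^3/k + x/k


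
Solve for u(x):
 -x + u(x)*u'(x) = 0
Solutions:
 u(x) = -sqrt(C1 + x^2)
 u(x) = sqrt(C1 + x^2)


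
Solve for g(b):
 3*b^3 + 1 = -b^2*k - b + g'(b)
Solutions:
 g(b) = C1 + 3*b^4/4 + b^3*k/3 + b^2/2 + b


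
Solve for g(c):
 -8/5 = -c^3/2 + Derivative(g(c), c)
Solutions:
 g(c) = C1 + c^4/8 - 8*c/5


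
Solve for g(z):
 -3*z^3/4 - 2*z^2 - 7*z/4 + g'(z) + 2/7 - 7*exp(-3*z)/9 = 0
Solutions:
 g(z) = C1 + 3*z^4/16 + 2*z^3/3 + 7*z^2/8 - 2*z/7 - 7*exp(-3*z)/27


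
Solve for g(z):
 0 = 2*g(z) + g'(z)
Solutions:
 g(z) = C1*exp(-2*z)


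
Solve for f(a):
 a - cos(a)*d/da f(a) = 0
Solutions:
 f(a) = C1 + Integral(a/cos(a), a)


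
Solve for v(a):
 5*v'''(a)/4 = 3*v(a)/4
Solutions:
 v(a) = C3*exp(3^(1/3)*5^(2/3)*a/5) + (C1*sin(3^(5/6)*5^(2/3)*a/10) + C2*cos(3^(5/6)*5^(2/3)*a/10))*exp(-3^(1/3)*5^(2/3)*a/10)


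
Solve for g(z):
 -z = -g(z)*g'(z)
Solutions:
 g(z) = -sqrt(C1 + z^2)
 g(z) = sqrt(C1 + z^2)


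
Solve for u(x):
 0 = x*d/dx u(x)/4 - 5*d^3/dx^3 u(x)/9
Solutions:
 u(x) = C1 + Integral(C2*airyai(3^(2/3)*50^(1/3)*x/10) + C3*airybi(3^(2/3)*50^(1/3)*x/10), x)


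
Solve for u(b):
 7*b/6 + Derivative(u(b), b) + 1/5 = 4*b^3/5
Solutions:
 u(b) = C1 + b^4/5 - 7*b^2/12 - b/5


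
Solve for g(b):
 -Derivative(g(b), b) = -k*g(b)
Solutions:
 g(b) = C1*exp(b*k)


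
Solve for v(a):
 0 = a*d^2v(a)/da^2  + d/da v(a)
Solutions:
 v(a) = C1 + C2*log(a)


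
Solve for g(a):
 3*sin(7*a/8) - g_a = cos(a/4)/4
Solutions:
 g(a) = C1 - sin(a/4) - 24*cos(7*a/8)/7


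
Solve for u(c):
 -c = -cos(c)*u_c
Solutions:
 u(c) = C1 + Integral(c/cos(c), c)


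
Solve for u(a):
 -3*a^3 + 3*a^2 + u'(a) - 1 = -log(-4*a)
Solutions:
 u(a) = C1 + 3*a^4/4 - a^3 - a*log(-a) + 2*a*(1 - log(2))


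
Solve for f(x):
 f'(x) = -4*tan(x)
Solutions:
 f(x) = C1 + 4*log(cos(x))


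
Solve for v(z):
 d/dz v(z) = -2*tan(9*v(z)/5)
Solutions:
 v(z) = -5*asin(C1*exp(-18*z/5))/9 + 5*pi/9
 v(z) = 5*asin(C1*exp(-18*z/5))/9


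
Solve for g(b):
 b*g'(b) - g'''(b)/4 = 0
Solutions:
 g(b) = C1 + Integral(C2*airyai(2^(2/3)*b) + C3*airybi(2^(2/3)*b), b)


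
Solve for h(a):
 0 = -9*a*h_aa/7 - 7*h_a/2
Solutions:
 h(a) = C1 + C2/a^(31/18)


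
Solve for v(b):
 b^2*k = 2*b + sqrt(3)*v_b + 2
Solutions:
 v(b) = C1 + sqrt(3)*b^3*k/9 - sqrt(3)*b^2/3 - 2*sqrt(3)*b/3


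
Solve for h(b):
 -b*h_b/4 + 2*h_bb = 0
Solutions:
 h(b) = C1 + C2*erfi(b/4)


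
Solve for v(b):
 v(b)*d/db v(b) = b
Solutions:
 v(b) = -sqrt(C1 + b^2)
 v(b) = sqrt(C1 + b^2)


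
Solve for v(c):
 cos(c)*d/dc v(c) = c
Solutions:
 v(c) = C1 + Integral(c/cos(c), c)


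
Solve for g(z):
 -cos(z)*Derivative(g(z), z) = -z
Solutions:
 g(z) = C1 + Integral(z/cos(z), z)


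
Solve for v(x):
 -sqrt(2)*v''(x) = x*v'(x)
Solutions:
 v(x) = C1 + C2*erf(2^(1/4)*x/2)


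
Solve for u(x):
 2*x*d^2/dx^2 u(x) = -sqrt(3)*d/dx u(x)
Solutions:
 u(x) = C1 + C2*x^(1 - sqrt(3)/2)


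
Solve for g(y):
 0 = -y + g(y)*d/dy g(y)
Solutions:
 g(y) = -sqrt(C1 + y^2)
 g(y) = sqrt(C1 + y^2)


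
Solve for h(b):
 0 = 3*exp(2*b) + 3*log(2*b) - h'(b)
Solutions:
 h(b) = C1 + 3*b*log(b) + 3*b*(-1 + log(2)) + 3*exp(2*b)/2


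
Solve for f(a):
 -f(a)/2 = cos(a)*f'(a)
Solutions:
 f(a) = C1*(sin(a) - 1)^(1/4)/(sin(a) + 1)^(1/4)


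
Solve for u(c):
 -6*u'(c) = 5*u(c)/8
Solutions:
 u(c) = C1*exp(-5*c/48)


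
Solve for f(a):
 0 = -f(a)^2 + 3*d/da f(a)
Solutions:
 f(a) = -3/(C1 + a)


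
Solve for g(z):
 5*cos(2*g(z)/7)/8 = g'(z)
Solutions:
 -5*z/8 - 7*log(sin(2*g(z)/7) - 1)/4 + 7*log(sin(2*g(z)/7) + 1)/4 = C1


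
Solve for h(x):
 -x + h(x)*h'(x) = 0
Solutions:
 h(x) = -sqrt(C1 + x^2)
 h(x) = sqrt(C1 + x^2)


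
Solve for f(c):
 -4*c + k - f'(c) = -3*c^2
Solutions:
 f(c) = C1 + c^3 - 2*c^2 + c*k


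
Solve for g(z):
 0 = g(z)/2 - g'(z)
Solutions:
 g(z) = C1*exp(z/2)


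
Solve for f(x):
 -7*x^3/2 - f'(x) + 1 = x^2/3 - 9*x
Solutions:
 f(x) = C1 - 7*x^4/8 - x^3/9 + 9*x^2/2 + x


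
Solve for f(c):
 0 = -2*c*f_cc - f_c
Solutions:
 f(c) = C1 + C2*sqrt(c)


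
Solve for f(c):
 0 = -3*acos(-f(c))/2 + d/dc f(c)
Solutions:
 Integral(1/acos(-_y), (_y, f(c))) = C1 + 3*c/2


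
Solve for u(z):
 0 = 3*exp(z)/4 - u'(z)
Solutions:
 u(z) = C1 + 3*exp(z)/4


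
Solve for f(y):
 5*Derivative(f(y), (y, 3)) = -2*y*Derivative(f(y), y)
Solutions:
 f(y) = C1 + Integral(C2*airyai(-2^(1/3)*5^(2/3)*y/5) + C3*airybi(-2^(1/3)*5^(2/3)*y/5), y)


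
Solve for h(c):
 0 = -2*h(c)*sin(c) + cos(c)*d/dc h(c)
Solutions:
 h(c) = C1/cos(c)^2


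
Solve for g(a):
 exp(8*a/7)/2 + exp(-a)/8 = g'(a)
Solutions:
 g(a) = C1 + 7*exp(8*a/7)/16 - exp(-a)/8


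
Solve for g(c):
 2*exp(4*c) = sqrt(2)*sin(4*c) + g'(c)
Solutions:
 g(c) = C1 + exp(4*c)/2 + sqrt(2)*cos(4*c)/4


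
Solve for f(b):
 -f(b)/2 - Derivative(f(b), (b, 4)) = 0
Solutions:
 f(b) = (C1*sin(2^(1/4)*b/2) + C2*cos(2^(1/4)*b/2))*exp(-2^(1/4)*b/2) + (C3*sin(2^(1/4)*b/2) + C4*cos(2^(1/4)*b/2))*exp(2^(1/4)*b/2)


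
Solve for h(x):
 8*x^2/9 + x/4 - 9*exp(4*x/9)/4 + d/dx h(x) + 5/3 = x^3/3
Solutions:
 h(x) = C1 + x^4/12 - 8*x^3/27 - x^2/8 - 5*x/3 + 81*exp(4*x/9)/16


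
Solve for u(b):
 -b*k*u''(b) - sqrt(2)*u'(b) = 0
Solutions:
 u(b) = C1 + b^(((re(k) - sqrt(2))*re(k) + im(k)^2)/(re(k)^2 + im(k)^2))*(C2*sin(sqrt(2)*log(b)*Abs(im(k))/(re(k)^2 + im(k)^2)) + C3*cos(sqrt(2)*log(b)*im(k)/(re(k)^2 + im(k)^2)))


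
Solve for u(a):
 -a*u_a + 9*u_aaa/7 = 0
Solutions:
 u(a) = C1 + Integral(C2*airyai(21^(1/3)*a/3) + C3*airybi(21^(1/3)*a/3), a)


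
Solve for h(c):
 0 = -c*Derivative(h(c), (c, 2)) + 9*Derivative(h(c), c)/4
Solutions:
 h(c) = C1 + C2*c^(13/4)


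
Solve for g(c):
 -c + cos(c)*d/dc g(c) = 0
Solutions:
 g(c) = C1 + Integral(c/cos(c), c)


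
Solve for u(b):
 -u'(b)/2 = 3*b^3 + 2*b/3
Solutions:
 u(b) = C1 - 3*b^4/2 - 2*b^2/3


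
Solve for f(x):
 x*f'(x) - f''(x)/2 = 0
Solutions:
 f(x) = C1 + C2*erfi(x)


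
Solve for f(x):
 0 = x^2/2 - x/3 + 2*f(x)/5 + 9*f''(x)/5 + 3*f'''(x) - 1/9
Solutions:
 f(x) = C1*exp(x*(-6 + 3*3^(1/3)/(5*sqrt(31) + 28)^(1/3) + 3^(2/3)*(5*sqrt(31) + 28)^(1/3))/30)*sin(3^(1/6)*x*(-(5*sqrt(31) + 28)^(1/3) + 3^(2/3)/(5*sqrt(31) + 28)^(1/3))/10) + C2*exp(x*(-6 + 3*3^(1/3)/(5*sqrt(31) + 28)^(1/3) + 3^(2/3)*(5*sqrt(31) + 28)^(1/3))/30)*cos(3^(1/6)*x*(-(5*sqrt(31) + 28)^(1/3) + 3^(2/3)/(5*sqrt(31) + 28)^(1/3))/10) + C3*exp(-x*(3*3^(1/3)/(5*sqrt(31) + 28)^(1/3) + 3 + 3^(2/3)*(5*sqrt(31) + 28)^(1/3))/15) - 5*x^2/4 + 5*x/6 + 415/36


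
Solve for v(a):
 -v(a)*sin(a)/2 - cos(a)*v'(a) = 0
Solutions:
 v(a) = C1*sqrt(cos(a))


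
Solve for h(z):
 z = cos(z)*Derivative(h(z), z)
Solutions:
 h(z) = C1 + Integral(z/cos(z), z)


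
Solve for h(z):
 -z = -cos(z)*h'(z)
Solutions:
 h(z) = C1 + Integral(z/cos(z), z)


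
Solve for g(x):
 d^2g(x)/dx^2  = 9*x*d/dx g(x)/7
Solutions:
 g(x) = C1 + C2*erfi(3*sqrt(14)*x/14)


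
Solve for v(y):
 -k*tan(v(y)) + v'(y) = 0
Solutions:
 v(y) = pi - asin(C1*exp(k*y))
 v(y) = asin(C1*exp(k*y))


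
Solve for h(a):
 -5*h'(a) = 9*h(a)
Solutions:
 h(a) = C1*exp(-9*a/5)


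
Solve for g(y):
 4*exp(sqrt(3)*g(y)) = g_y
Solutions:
 g(y) = sqrt(3)*(2*log(-1/(C1 + 4*y)) - log(3))/6


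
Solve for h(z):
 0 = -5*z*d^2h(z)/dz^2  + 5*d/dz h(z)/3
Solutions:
 h(z) = C1 + C2*z^(4/3)


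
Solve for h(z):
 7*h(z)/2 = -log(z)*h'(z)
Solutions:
 h(z) = C1*exp(-7*li(z)/2)


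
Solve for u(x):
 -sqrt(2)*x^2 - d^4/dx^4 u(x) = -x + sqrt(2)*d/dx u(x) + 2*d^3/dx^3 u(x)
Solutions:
 u(x) = C1 + C2*exp(x*(-4 + 4/(8 + 27*sqrt(2)/2 + sqrt(-256 + (16 + 27*sqrt(2))^2)/2)^(1/3) + (8 + 27*sqrt(2)/2 + sqrt(-256 + (16 + 27*sqrt(2))^2)/2)^(1/3))/6)*sin(sqrt(3)*x*(-(8 + 27*sqrt(2)/2 + sqrt(-256 + (16 + 27*sqrt(2))^2)/2)^(1/3) + 4/(8 + 27*sqrt(2)/2 + sqrt(-256 + (16 + 27*sqrt(2))^2)/2)^(1/3))/6) + C3*exp(x*(-4 + 4/(8 + 27*sqrt(2)/2 + sqrt(-256 + (16 + 27*sqrt(2))^2)/2)^(1/3) + (8 + 27*sqrt(2)/2 + sqrt(-256 + (16 + 27*sqrt(2))^2)/2)^(1/3))/6)*cos(sqrt(3)*x*(-(8 + 27*sqrt(2)/2 + sqrt(-256 + (16 + 27*sqrt(2))^2)/2)^(1/3) + 4/(8 + 27*sqrt(2)/2 + sqrt(-256 + (16 + 27*sqrt(2))^2)/2)^(1/3))/6) + C4*exp(-x*(4/(8 + 27*sqrt(2)/2 + sqrt(-256 + (16 + 27*sqrt(2))^2)/2)^(1/3) + 2 + (8 + 27*sqrt(2)/2 + sqrt(-256 + (16 + 27*sqrt(2))^2)/2)^(1/3))/3) - x^3/3 + sqrt(2)*x^2/4 + 2*sqrt(2)*x


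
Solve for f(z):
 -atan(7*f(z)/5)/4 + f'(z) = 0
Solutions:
 Integral(1/atan(7*_y/5), (_y, f(z))) = C1 + z/4


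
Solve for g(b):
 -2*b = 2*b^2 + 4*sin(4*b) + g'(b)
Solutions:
 g(b) = C1 - 2*b^3/3 - b^2 + cos(4*b)


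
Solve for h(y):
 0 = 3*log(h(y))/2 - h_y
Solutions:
 li(h(y)) = C1 + 3*y/2


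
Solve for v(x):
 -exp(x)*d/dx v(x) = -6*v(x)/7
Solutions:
 v(x) = C1*exp(-6*exp(-x)/7)


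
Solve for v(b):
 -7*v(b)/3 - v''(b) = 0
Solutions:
 v(b) = C1*sin(sqrt(21)*b/3) + C2*cos(sqrt(21)*b/3)


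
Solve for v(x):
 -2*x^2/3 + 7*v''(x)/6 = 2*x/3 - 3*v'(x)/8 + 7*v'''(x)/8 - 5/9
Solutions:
 v(x) = C1 + C2*exp(x*(14 - sqrt(385))/21) + C3*exp(x*(14 + sqrt(385))/21) + 16*x^3/27 - 376*x^2/81 + 26024*x/729


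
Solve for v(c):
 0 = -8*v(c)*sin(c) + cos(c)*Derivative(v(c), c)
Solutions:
 v(c) = C1/cos(c)^8


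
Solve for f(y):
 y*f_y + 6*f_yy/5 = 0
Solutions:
 f(y) = C1 + C2*erf(sqrt(15)*y/6)


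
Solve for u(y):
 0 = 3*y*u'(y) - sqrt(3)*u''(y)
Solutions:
 u(y) = C1 + C2*erfi(sqrt(2)*3^(1/4)*y/2)


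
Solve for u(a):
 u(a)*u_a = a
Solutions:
 u(a) = -sqrt(C1 + a^2)
 u(a) = sqrt(C1 + a^2)


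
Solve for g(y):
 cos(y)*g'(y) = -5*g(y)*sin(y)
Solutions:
 g(y) = C1*cos(y)^5


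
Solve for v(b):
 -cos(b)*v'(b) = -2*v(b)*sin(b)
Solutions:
 v(b) = C1/cos(b)^2


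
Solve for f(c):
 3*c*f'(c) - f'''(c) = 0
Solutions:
 f(c) = C1 + Integral(C2*airyai(3^(1/3)*c) + C3*airybi(3^(1/3)*c), c)


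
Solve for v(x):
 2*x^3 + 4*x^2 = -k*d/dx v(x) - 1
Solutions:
 v(x) = C1 - x^4/(2*k) - 4*x^3/(3*k) - x/k


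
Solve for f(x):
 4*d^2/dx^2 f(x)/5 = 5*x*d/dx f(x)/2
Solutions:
 f(x) = C1 + C2*erfi(5*x/4)


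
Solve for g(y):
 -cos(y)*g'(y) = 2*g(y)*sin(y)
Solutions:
 g(y) = C1*cos(y)^2


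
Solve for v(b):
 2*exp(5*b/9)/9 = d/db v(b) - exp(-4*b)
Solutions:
 v(b) = C1 + 2*exp(5*b/9)/5 - exp(-4*b)/4


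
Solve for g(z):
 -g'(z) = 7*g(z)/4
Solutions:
 g(z) = C1*exp(-7*z/4)


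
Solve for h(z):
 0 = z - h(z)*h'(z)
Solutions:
 h(z) = -sqrt(C1 + z^2)
 h(z) = sqrt(C1 + z^2)


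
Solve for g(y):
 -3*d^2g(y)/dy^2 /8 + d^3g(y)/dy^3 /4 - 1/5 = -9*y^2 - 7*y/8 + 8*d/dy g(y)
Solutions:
 g(y) = C1 + C2*exp(y*(3 - sqrt(521))/4) + C3*exp(y*(3 + sqrt(521))/4) + 3*y^3/8 + y^2/512 + 3697*y/81920


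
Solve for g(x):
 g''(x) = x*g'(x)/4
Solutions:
 g(x) = C1 + C2*erfi(sqrt(2)*x/4)


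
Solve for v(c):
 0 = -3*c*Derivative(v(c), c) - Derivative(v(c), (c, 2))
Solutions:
 v(c) = C1 + C2*erf(sqrt(6)*c/2)


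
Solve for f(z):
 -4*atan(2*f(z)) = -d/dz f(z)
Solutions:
 Integral(1/atan(2*_y), (_y, f(z))) = C1 + 4*z


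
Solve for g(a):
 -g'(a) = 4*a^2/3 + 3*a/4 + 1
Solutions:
 g(a) = C1 - 4*a^3/9 - 3*a^2/8 - a


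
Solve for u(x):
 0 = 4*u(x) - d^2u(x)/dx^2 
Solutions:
 u(x) = C1*exp(-2*x) + C2*exp(2*x)


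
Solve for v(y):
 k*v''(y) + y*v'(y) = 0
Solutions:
 v(y) = C1 + C2*sqrt(k)*erf(sqrt(2)*y*sqrt(1/k)/2)


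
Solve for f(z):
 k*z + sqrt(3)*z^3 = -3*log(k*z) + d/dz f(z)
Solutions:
 f(z) = C1 + k*z^2/2 + sqrt(3)*z^4/4 + 3*z*log(k*z) - 3*z


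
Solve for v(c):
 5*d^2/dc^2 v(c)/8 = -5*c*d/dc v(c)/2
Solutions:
 v(c) = C1 + C2*erf(sqrt(2)*c)


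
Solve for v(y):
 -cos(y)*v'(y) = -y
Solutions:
 v(y) = C1 + Integral(y/cos(y), y)


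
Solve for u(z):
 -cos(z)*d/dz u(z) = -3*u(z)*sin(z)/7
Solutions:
 u(z) = C1/cos(z)^(3/7)


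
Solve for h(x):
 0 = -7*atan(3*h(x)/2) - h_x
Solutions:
 Integral(1/atan(3*_y/2), (_y, h(x))) = C1 - 7*x


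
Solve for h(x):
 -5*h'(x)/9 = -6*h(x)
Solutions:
 h(x) = C1*exp(54*x/5)


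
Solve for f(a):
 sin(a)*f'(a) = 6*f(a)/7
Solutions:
 f(a) = C1*(cos(a) - 1)^(3/7)/(cos(a) + 1)^(3/7)


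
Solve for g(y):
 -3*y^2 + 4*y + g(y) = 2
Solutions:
 g(y) = 3*y^2 - 4*y + 2


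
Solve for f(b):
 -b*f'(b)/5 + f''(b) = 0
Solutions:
 f(b) = C1 + C2*erfi(sqrt(10)*b/10)


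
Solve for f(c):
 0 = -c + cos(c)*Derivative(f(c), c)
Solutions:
 f(c) = C1 + Integral(c/cos(c), c)


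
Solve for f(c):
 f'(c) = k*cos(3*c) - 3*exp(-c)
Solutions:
 f(c) = C1 + k*sin(3*c)/3 + 3*exp(-c)


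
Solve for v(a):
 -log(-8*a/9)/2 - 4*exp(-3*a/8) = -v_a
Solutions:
 v(a) = C1 + a*log(-a)/2 + a*(-log(3) - 1/2 + 3*log(2)/2) - 32*exp(-3*a/8)/3


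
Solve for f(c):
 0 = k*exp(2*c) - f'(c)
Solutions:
 f(c) = C1 + k*exp(2*c)/2


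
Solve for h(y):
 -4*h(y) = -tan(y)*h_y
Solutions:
 h(y) = C1*sin(y)^4


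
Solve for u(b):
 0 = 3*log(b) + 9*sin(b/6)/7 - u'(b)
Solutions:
 u(b) = C1 + 3*b*log(b) - 3*b - 54*cos(b/6)/7


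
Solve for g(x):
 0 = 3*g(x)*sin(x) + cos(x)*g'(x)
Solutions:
 g(x) = C1*cos(x)^3


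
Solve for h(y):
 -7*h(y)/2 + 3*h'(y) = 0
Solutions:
 h(y) = C1*exp(7*y/6)


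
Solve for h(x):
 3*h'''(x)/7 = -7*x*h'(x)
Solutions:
 h(x) = C1 + Integral(C2*airyai(-21^(2/3)*x/3) + C3*airybi(-21^(2/3)*x/3), x)


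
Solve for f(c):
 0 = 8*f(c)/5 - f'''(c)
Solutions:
 f(c) = C3*exp(2*5^(2/3)*c/5) + (C1*sin(sqrt(3)*5^(2/3)*c/5) + C2*cos(sqrt(3)*5^(2/3)*c/5))*exp(-5^(2/3)*c/5)


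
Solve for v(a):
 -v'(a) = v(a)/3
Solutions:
 v(a) = C1*exp(-a/3)


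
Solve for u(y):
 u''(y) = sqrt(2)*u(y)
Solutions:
 u(y) = C1*exp(-2^(1/4)*y) + C2*exp(2^(1/4)*y)


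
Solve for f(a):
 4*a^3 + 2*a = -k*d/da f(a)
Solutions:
 f(a) = C1 - a^4/k - a^2/k


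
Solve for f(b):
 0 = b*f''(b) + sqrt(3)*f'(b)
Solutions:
 f(b) = C1 + C2*b^(1 - sqrt(3))


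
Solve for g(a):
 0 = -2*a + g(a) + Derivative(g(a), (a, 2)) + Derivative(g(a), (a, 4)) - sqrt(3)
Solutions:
 g(a) = 2*a + (C1*sin(sqrt(3)*a/2) + C2*cos(sqrt(3)*a/2))*exp(-a/2) + (C3*sin(sqrt(3)*a/2) + C4*cos(sqrt(3)*a/2))*exp(a/2) + sqrt(3)


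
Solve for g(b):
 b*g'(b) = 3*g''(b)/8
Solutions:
 g(b) = C1 + C2*erfi(2*sqrt(3)*b/3)


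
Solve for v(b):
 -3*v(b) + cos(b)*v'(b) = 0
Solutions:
 v(b) = C1*(sin(b) + 1)^(3/2)/(sin(b) - 1)^(3/2)


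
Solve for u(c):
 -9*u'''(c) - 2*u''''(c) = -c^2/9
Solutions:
 u(c) = C1 + C2*c + C3*c^2 + C4*exp(-9*c/2) + c^5/4860 - c^4/4374 + 4*c^3/19683


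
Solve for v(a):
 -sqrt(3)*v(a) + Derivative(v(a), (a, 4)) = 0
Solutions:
 v(a) = C1*exp(-3^(1/8)*a) + C2*exp(3^(1/8)*a) + C3*sin(3^(1/8)*a) + C4*cos(3^(1/8)*a)


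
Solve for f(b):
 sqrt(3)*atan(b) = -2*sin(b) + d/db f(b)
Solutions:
 f(b) = C1 + sqrt(3)*(b*atan(b) - log(b^2 + 1)/2) - 2*cos(b)


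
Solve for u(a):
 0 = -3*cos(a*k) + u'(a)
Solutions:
 u(a) = C1 + 3*sin(a*k)/k


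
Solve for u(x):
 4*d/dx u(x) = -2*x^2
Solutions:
 u(x) = C1 - x^3/6


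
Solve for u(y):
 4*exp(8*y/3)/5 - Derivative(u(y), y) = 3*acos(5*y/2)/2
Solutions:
 u(y) = C1 - 3*y*acos(5*y/2)/2 + 3*sqrt(4 - 25*y^2)/10 + 3*exp(8*y/3)/10


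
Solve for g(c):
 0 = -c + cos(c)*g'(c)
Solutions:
 g(c) = C1 + Integral(c/cos(c), c)


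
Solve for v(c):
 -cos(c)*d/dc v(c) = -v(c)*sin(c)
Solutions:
 v(c) = C1/cos(c)


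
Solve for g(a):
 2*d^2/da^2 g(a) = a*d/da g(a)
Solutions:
 g(a) = C1 + C2*erfi(a/2)


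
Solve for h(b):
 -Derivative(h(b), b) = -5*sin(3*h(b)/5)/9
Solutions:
 -5*b/9 + 5*log(cos(3*h(b)/5) - 1)/6 - 5*log(cos(3*h(b)/5) + 1)/6 = C1


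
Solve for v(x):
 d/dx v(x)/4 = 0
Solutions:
 v(x) = C1


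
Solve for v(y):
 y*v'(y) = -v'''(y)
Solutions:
 v(y) = C1 + Integral(C2*airyai(-y) + C3*airybi(-y), y)


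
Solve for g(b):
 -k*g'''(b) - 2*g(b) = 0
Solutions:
 g(b) = C1*exp(2^(1/3)*b*(-1/k)^(1/3)) + C2*exp(2^(1/3)*b*(-1/k)^(1/3)*(-1 + sqrt(3)*I)/2) + C3*exp(-2^(1/3)*b*(-1/k)^(1/3)*(1 + sqrt(3)*I)/2)


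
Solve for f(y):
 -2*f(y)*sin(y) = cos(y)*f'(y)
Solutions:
 f(y) = C1*cos(y)^2


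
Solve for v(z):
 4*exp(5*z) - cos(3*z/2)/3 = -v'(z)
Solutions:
 v(z) = C1 - 4*exp(5*z)/5 + 2*sin(3*z/2)/9


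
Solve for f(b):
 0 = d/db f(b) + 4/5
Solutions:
 f(b) = C1 - 4*b/5


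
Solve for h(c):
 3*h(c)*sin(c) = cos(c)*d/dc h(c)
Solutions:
 h(c) = C1/cos(c)^3


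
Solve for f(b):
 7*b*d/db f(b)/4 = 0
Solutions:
 f(b) = C1


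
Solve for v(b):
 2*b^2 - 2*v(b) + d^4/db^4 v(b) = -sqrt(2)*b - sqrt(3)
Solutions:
 v(b) = C1*exp(-2^(1/4)*b) + C2*exp(2^(1/4)*b) + C3*sin(2^(1/4)*b) + C4*cos(2^(1/4)*b) + b^2 + sqrt(2)*b/2 + sqrt(3)/2


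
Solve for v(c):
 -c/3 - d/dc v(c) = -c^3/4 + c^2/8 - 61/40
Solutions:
 v(c) = C1 + c^4/16 - c^3/24 - c^2/6 + 61*c/40


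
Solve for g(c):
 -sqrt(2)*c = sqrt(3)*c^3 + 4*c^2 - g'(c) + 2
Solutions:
 g(c) = C1 + sqrt(3)*c^4/4 + 4*c^3/3 + sqrt(2)*c^2/2 + 2*c


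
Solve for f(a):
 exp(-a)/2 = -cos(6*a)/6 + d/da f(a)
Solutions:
 f(a) = C1 + sin(6*a)/36 - exp(-a)/2


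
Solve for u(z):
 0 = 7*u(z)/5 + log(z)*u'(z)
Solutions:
 u(z) = C1*exp(-7*li(z)/5)


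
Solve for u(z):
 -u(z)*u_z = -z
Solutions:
 u(z) = -sqrt(C1 + z^2)
 u(z) = sqrt(C1 + z^2)


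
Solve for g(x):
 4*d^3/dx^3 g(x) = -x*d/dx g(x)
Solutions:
 g(x) = C1 + Integral(C2*airyai(-2^(1/3)*x/2) + C3*airybi(-2^(1/3)*x/2), x)


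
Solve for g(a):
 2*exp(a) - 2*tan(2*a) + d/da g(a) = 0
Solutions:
 g(a) = C1 - 2*exp(a) - log(cos(2*a))


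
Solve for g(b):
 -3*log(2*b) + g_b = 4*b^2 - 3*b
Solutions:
 g(b) = C1 + 4*b^3/3 - 3*b^2/2 + 3*b*log(b) - 3*b + 3*b*log(2)


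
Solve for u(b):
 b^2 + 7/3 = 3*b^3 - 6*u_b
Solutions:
 u(b) = C1 + b^4/8 - b^3/18 - 7*b/18


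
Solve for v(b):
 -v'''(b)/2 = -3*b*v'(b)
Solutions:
 v(b) = C1 + Integral(C2*airyai(6^(1/3)*b) + C3*airybi(6^(1/3)*b), b)


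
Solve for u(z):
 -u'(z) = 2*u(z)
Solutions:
 u(z) = C1*exp(-2*z)


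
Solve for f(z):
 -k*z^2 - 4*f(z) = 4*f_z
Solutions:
 f(z) = C1*exp(-z) - k*z^2/4 + k*z/2 - k/2


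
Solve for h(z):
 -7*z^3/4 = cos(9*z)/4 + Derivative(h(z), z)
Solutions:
 h(z) = C1 - 7*z^4/16 - sin(9*z)/36


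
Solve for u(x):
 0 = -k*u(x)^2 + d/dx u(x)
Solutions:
 u(x) = -1/(C1 + k*x)


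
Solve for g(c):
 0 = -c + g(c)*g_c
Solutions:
 g(c) = -sqrt(C1 + c^2)
 g(c) = sqrt(C1 + c^2)


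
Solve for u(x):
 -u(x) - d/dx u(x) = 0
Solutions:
 u(x) = C1*exp(-x)


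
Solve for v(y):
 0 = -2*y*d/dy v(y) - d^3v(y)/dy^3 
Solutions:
 v(y) = C1 + Integral(C2*airyai(-2^(1/3)*y) + C3*airybi(-2^(1/3)*y), y)


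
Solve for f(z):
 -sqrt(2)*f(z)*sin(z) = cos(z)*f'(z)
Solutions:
 f(z) = C1*cos(z)^(sqrt(2))


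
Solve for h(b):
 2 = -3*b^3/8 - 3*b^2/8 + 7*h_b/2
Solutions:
 h(b) = C1 + 3*b^4/112 + b^3/28 + 4*b/7


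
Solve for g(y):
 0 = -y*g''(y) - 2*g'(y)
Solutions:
 g(y) = C1 + C2/y


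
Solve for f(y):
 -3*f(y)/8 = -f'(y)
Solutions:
 f(y) = C1*exp(3*y/8)


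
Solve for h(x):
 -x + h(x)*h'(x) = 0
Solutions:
 h(x) = -sqrt(C1 + x^2)
 h(x) = sqrt(C1 + x^2)


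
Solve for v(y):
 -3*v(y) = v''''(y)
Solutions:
 v(y) = (C1*sin(sqrt(2)*3^(1/4)*y/2) + C2*cos(sqrt(2)*3^(1/4)*y/2))*exp(-sqrt(2)*3^(1/4)*y/2) + (C3*sin(sqrt(2)*3^(1/4)*y/2) + C4*cos(sqrt(2)*3^(1/4)*y/2))*exp(sqrt(2)*3^(1/4)*y/2)


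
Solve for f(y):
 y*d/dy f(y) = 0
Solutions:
 f(y) = C1


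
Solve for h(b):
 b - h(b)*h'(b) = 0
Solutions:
 h(b) = -sqrt(C1 + b^2)
 h(b) = sqrt(C1 + b^2)


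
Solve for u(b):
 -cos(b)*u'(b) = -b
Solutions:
 u(b) = C1 + Integral(b/cos(b), b)


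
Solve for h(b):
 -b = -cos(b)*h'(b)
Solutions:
 h(b) = C1 + Integral(b/cos(b), b)


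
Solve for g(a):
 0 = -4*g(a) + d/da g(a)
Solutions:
 g(a) = C1*exp(4*a)


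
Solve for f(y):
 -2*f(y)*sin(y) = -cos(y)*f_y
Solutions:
 f(y) = C1/cos(y)^2


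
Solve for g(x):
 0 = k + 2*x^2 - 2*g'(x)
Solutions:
 g(x) = C1 + k*x/2 + x^3/3


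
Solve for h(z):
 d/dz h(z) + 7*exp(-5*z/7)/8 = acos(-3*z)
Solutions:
 h(z) = C1 + z*acos(-3*z) + sqrt(1 - 9*z^2)/3 + 49*exp(-5*z/7)/40


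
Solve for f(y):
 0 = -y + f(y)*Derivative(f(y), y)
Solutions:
 f(y) = -sqrt(C1 + y^2)
 f(y) = sqrt(C1 + y^2)


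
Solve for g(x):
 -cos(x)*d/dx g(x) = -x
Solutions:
 g(x) = C1 + Integral(x/cos(x), x)


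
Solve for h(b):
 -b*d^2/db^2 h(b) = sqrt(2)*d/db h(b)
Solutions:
 h(b) = C1 + C2*b^(1 - sqrt(2))


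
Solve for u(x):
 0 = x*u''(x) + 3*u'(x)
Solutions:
 u(x) = C1 + C2/x^2


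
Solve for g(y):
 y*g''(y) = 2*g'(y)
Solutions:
 g(y) = C1 + C2*y^3


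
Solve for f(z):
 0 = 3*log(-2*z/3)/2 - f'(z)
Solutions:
 f(z) = C1 + 3*z*log(-z)/2 + 3*z*(-log(3) - 1 + log(2))/2


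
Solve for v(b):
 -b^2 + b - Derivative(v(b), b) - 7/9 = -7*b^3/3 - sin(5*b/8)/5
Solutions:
 v(b) = C1 + 7*b^4/12 - b^3/3 + b^2/2 - 7*b/9 - 8*cos(5*b/8)/25


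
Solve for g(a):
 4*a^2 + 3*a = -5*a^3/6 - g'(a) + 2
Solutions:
 g(a) = C1 - 5*a^4/24 - 4*a^3/3 - 3*a^2/2 + 2*a


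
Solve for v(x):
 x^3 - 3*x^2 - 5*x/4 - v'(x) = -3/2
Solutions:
 v(x) = C1 + x^4/4 - x^3 - 5*x^2/8 + 3*x/2


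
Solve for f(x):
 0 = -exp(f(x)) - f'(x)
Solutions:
 f(x) = log(1/(C1 + x))


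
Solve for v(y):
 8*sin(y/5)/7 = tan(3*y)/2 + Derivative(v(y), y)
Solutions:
 v(y) = C1 + log(cos(3*y))/6 - 40*cos(y/5)/7


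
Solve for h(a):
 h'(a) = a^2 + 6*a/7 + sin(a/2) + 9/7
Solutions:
 h(a) = C1 + a^3/3 + 3*a^2/7 + 9*a/7 - 2*cos(a/2)


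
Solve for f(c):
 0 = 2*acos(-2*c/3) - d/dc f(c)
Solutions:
 f(c) = C1 + 2*c*acos(-2*c/3) + sqrt(9 - 4*c^2)


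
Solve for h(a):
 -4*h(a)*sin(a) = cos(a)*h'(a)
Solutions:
 h(a) = C1*cos(a)^4


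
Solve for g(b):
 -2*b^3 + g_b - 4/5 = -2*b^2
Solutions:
 g(b) = C1 + b^4/2 - 2*b^3/3 + 4*b/5


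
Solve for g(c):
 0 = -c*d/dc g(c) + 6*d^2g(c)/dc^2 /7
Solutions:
 g(c) = C1 + C2*erfi(sqrt(21)*c/6)


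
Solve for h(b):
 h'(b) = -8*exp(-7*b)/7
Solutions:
 h(b) = C1 + 8*exp(-7*b)/49


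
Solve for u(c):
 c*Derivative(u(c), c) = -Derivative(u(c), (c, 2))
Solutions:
 u(c) = C1 + C2*erf(sqrt(2)*c/2)


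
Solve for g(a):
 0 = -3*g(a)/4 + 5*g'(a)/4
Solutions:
 g(a) = C1*exp(3*a/5)


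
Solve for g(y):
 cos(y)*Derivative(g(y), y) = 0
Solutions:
 g(y) = C1


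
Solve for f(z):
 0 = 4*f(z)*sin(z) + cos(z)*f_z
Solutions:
 f(z) = C1*cos(z)^4


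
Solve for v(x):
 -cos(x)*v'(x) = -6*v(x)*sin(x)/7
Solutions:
 v(x) = C1/cos(x)^(6/7)


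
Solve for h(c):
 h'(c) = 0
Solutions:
 h(c) = C1


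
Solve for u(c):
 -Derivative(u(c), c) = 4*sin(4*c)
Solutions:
 u(c) = C1 + cos(4*c)


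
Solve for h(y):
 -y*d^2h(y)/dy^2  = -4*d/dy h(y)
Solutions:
 h(y) = C1 + C2*y^5


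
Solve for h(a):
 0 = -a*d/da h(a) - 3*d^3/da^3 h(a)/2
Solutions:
 h(a) = C1 + Integral(C2*airyai(-2^(1/3)*3^(2/3)*a/3) + C3*airybi(-2^(1/3)*3^(2/3)*a/3), a)


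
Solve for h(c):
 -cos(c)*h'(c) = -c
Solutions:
 h(c) = C1 + Integral(c/cos(c), c)


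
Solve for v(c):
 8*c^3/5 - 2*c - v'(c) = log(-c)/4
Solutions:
 v(c) = C1 + 2*c^4/5 - c^2 - c*log(-c)/4 + c/4


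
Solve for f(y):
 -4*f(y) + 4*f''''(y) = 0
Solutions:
 f(y) = C1*exp(-y) + C2*exp(y) + C3*sin(y) + C4*cos(y)


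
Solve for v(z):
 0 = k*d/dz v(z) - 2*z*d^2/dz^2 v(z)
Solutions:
 v(z) = C1 + z^(re(k)/2 + 1)*(C2*sin(log(z)*Abs(im(k))/2) + C3*cos(log(z)*im(k)/2))


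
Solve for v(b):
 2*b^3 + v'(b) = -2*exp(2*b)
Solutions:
 v(b) = C1 - b^4/2 - exp(2*b)


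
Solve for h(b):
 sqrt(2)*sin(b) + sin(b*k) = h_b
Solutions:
 h(b) = C1 - sqrt(2)*cos(b) - cos(b*k)/k


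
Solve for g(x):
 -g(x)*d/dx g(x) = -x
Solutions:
 g(x) = -sqrt(C1 + x^2)
 g(x) = sqrt(C1 + x^2)


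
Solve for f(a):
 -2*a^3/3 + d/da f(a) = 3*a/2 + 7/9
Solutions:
 f(a) = C1 + a^4/6 + 3*a^2/4 + 7*a/9


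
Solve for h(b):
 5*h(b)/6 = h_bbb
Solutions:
 h(b) = C3*exp(5^(1/3)*6^(2/3)*b/6) + (C1*sin(2^(2/3)*3^(1/6)*5^(1/3)*b/4) + C2*cos(2^(2/3)*3^(1/6)*5^(1/3)*b/4))*exp(-5^(1/3)*6^(2/3)*b/12)


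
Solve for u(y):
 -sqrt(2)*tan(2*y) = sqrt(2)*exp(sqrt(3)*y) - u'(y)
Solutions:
 u(y) = C1 + sqrt(6)*exp(sqrt(3)*y)/3 - sqrt(2)*log(cos(2*y))/2


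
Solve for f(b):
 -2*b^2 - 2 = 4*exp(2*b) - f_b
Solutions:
 f(b) = C1 + 2*b^3/3 + 2*b + 2*exp(2*b)


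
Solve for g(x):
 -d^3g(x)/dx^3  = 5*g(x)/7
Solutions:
 g(x) = C3*exp(-5^(1/3)*7^(2/3)*x/7) + (C1*sin(sqrt(3)*5^(1/3)*7^(2/3)*x/14) + C2*cos(sqrt(3)*5^(1/3)*7^(2/3)*x/14))*exp(5^(1/3)*7^(2/3)*x/14)


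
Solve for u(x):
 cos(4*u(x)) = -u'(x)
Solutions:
 u(x) = -asin((C1 + exp(8*x))/(C1 - exp(8*x)))/4 + pi/4
 u(x) = asin((C1 + exp(8*x))/(C1 - exp(8*x)))/4


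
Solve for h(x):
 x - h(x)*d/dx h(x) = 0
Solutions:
 h(x) = -sqrt(C1 + x^2)
 h(x) = sqrt(C1 + x^2)


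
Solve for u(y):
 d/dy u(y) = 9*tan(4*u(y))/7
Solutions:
 u(y) = -asin(C1*exp(36*y/7))/4 + pi/4
 u(y) = asin(C1*exp(36*y/7))/4


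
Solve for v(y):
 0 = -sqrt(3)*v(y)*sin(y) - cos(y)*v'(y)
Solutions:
 v(y) = C1*cos(y)^(sqrt(3))


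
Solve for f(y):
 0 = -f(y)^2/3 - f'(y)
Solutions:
 f(y) = 3/(C1 + y)


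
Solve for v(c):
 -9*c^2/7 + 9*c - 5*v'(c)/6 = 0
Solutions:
 v(c) = C1 - 18*c^3/35 + 27*c^2/5


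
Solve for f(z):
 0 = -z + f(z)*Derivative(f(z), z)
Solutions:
 f(z) = -sqrt(C1 + z^2)
 f(z) = sqrt(C1 + z^2)


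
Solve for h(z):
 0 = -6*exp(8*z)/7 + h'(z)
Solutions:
 h(z) = C1 + 3*exp(8*z)/28


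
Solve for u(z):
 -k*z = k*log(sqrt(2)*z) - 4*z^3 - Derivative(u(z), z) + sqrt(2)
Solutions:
 u(z) = C1 + k*z^2/2 + k*z*log(z) - k*z + k*z*log(2)/2 - z^4 + sqrt(2)*z


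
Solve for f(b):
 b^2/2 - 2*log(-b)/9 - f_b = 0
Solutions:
 f(b) = C1 + b^3/6 - 2*b*log(-b)/9 + 2*b/9


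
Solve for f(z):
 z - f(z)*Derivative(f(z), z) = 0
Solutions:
 f(z) = -sqrt(C1 + z^2)
 f(z) = sqrt(C1 + z^2)


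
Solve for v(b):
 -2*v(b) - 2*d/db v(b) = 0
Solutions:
 v(b) = C1*exp(-b)


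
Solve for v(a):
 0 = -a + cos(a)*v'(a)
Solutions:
 v(a) = C1 + Integral(a/cos(a), a)


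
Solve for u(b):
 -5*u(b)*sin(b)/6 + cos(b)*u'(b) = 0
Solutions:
 u(b) = C1/cos(b)^(5/6)


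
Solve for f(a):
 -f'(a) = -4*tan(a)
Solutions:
 f(a) = C1 - 4*log(cos(a))


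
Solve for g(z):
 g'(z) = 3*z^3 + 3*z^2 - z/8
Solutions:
 g(z) = C1 + 3*z^4/4 + z^3 - z^2/16


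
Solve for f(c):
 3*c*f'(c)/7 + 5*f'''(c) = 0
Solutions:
 f(c) = C1 + Integral(C2*airyai(-3^(1/3)*35^(2/3)*c/35) + C3*airybi(-3^(1/3)*35^(2/3)*c/35), c)


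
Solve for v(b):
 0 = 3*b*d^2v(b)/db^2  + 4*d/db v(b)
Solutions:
 v(b) = C1 + C2/b^(1/3)


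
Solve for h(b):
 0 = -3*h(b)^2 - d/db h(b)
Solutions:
 h(b) = 1/(C1 + 3*b)


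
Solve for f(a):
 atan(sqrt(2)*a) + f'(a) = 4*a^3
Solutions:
 f(a) = C1 + a^4 - a*atan(sqrt(2)*a) + sqrt(2)*log(2*a^2 + 1)/4


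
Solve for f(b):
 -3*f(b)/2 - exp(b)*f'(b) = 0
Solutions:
 f(b) = C1*exp(3*exp(-b)/2)


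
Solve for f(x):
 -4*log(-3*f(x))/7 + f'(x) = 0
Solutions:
 -7*Integral(1/(log(-_y) + log(3)), (_y, f(x)))/4 = C1 - x


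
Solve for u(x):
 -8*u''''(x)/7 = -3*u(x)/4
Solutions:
 u(x) = C1*exp(-2^(3/4)*21^(1/4)*x/4) + C2*exp(2^(3/4)*21^(1/4)*x/4) + C3*sin(2^(3/4)*21^(1/4)*x/4) + C4*cos(2^(3/4)*21^(1/4)*x/4)


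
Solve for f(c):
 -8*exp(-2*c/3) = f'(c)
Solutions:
 f(c) = C1 + 12*exp(-2*c/3)


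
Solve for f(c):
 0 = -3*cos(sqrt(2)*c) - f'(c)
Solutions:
 f(c) = C1 - 3*sqrt(2)*sin(sqrt(2)*c)/2


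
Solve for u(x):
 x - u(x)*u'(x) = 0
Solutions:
 u(x) = -sqrt(C1 + x^2)
 u(x) = sqrt(C1 + x^2)


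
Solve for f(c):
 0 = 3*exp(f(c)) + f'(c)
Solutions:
 f(c) = log(1/(C1 + 3*c))


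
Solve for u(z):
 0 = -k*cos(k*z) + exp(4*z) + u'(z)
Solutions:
 u(z) = C1 - exp(4*z)/4 + sin(k*z)


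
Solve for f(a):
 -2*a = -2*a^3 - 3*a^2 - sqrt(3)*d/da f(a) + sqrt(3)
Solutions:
 f(a) = C1 - sqrt(3)*a^4/6 - sqrt(3)*a^3/3 + sqrt(3)*a^2/3 + a


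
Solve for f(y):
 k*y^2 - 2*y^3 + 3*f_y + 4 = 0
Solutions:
 f(y) = C1 - k*y^3/9 + y^4/6 - 4*y/3


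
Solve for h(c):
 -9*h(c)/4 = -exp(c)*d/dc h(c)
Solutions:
 h(c) = C1*exp(-9*exp(-c)/4)


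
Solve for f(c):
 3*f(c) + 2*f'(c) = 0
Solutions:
 f(c) = C1*exp(-3*c/2)


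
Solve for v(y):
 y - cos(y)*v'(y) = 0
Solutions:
 v(y) = C1 + Integral(y/cos(y), y)


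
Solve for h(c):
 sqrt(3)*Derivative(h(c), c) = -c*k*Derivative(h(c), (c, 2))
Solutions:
 h(c) = C1 + c^(((re(k) - sqrt(3))*re(k) + im(k)^2)/(re(k)^2 + im(k)^2))*(C2*sin(sqrt(3)*log(c)*Abs(im(k))/(re(k)^2 + im(k)^2)) + C3*cos(sqrt(3)*log(c)*im(k)/(re(k)^2 + im(k)^2)))


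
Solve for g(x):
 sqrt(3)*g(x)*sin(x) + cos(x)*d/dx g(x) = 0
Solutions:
 g(x) = C1*cos(x)^(sqrt(3))


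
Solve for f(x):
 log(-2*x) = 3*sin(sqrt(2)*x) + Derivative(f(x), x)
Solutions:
 f(x) = C1 + x*log(-x) - x + x*log(2) + 3*sqrt(2)*cos(sqrt(2)*x)/2


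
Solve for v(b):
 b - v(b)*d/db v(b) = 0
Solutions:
 v(b) = -sqrt(C1 + b^2)
 v(b) = sqrt(C1 + b^2)


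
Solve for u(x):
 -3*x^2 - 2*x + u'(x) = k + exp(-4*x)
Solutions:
 u(x) = C1 + k*x + x^3 + x^2 - exp(-4*x)/4


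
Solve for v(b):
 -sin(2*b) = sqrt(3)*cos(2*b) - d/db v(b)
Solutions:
 v(b) = C1 - cos(2*b + pi/3)


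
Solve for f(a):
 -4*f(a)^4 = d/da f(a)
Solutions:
 f(a) = (-3^(2/3) - 3*3^(1/6)*I)*(1/(C1 + 4*a))^(1/3)/6
 f(a) = (-3^(2/3) + 3*3^(1/6)*I)*(1/(C1 + 4*a))^(1/3)/6
 f(a) = (1/(C1 + 12*a))^(1/3)


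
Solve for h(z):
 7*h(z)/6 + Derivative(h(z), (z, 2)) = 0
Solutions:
 h(z) = C1*sin(sqrt(42)*z/6) + C2*cos(sqrt(42)*z/6)


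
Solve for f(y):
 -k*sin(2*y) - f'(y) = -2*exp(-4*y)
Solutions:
 f(y) = C1 + k*cos(2*y)/2 - exp(-4*y)/2


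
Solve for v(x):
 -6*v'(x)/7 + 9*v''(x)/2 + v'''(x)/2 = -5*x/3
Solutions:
 v(x) = C1 + C2*exp(x*(-63 + sqrt(4305))/14) + C3*exp(-x*(63 + sqrt(4305))/14) + 35*x^2/36 + 245*x/24


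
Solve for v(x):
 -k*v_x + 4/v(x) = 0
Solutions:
 v(x) = -sqrt(C1 + 8*x/k)
 v(x) = sqrt(C1 + 8*x/k)


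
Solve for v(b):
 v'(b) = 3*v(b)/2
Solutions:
 v(b) = C1*exp(3*b/2)


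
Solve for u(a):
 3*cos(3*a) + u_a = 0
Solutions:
 u(a) = C1 - sin(3*a)


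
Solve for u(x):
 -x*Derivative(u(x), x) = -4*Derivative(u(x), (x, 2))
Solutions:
 u(x) = C1 + C2*erfi(sqrt(2)*x/4)


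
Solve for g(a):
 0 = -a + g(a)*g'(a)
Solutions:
 g(a) = -sqrt(C1 + a^2)
 g(a) = sqrt(C1 + a^2)


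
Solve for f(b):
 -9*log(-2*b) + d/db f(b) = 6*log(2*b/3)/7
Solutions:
 f(b) = C1 + 69*b*log(b)/7 + b*(-69/7 - 6*log(3)/7 + 69*log(2)/7 + 9*I*pi)


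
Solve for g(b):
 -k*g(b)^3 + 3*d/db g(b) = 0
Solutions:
 g(b) = -sqrt(6)*sqrt(-1/(C1 + b*k))/2
 g(b) = sqrt(6)*sqrt(-1/(C1 + b*k))/2


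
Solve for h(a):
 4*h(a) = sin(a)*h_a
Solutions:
 h(a) = C1*(cos(a)^2 - 2*cos(a) + 1)/(cos(a)^2 + 2*cos(a) + 1)


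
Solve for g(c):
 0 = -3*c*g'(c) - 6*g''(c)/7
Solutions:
 g(c) = C1 + C2*erf(sqrt(7)*c/2)


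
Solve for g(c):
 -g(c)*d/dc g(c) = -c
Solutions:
 g(c) = -sqrt(C1 + c^2)
 g(c) = sqrt(C1 + c^2)


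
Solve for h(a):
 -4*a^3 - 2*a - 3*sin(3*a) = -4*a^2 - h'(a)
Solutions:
 h(a) = C1 + a^4 - 4*a^3/3 + a^2 - cos(3*a)


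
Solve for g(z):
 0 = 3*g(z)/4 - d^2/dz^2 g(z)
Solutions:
 g(z) = C1*exp(-sqrt(3)*z/2) + C2*exp(sqrt(3)*z/2)


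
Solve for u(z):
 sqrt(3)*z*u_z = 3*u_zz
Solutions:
 u(z) = C1 + C2*erfi(sqrt(2)*3^(3/4)*z/6)


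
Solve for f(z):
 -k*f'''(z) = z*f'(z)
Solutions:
 f(z) = C1 + Integral(C2*airyai(z*(-1/k)^(1/3)) + C3*airybi(z*(-1/k)^(1/3)), z)


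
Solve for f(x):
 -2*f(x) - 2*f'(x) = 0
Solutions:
 f(x) = C1*exp(-x)


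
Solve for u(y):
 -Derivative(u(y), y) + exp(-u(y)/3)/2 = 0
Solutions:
 u(y) = 3*log(C1 + y/6)


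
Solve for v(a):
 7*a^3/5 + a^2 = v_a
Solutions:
 v(a) = C1 + 7*a^4/20 + a^3/3


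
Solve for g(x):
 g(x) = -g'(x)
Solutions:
 g(x) = C1*exp(-x)


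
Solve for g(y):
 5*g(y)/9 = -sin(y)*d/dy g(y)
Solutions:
 g(y) = C1*(cos(y) + 1)^(5/18)/(cos(y) - 1)^(5/18)


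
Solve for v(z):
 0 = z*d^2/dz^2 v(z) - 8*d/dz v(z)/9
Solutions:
 v(z) = C1 + C2*z^(17/9)


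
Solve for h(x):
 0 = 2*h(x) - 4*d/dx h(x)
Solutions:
 h(x) = C1*exp(x/2)


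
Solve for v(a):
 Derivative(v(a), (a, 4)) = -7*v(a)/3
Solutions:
 v(a) = (C1*sin(sqrt(2)*3^(3/4)*7^(1/4)*a/6) + C2*cos(sqrt(2)*3^(3/4)*7^(1/4)*a/6))*exp(-sqrt(2)*3^(3/4)*7^(1/4)*a/6) + (C3*sin(sqrt(2)*3^(3/4)*7^(1/4)*a/6) + C4*cos(sqrt(2)*3^(3/4)*7^(1/4)*a/6))*exp(sqrt(2)*3^(3/4)*7^(1/4)*a/6)


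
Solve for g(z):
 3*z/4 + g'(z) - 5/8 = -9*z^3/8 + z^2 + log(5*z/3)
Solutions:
 g(z) = C1 - 9*z^4/32 + z^3/3 - 3*z^2/8 + z*log(z) - 3*z/8 + z*log(5/3)


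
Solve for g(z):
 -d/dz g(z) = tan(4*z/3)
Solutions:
 g(z) = C1 + 3*log(cos(4*z/3))/4


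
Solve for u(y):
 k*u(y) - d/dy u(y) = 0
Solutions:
 u(y) = C1*exp(k*y)


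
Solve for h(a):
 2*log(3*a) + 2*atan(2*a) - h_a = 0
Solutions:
 h(a) = C1 + 2*a*log(a) + 2*a*atan(2*a) - 2*a + 2*a*log(3) - log(4*a^2 + 1)/2


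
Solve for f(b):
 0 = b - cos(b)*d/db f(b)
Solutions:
 f(b) = C1 + Integral(b/cos(b), b)


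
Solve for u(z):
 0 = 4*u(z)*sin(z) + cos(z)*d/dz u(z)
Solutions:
 u(z) = C1*cos(z)^4


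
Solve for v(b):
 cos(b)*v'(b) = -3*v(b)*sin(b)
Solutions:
 v(b) = C1*cos(b)^3


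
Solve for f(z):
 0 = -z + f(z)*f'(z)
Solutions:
 f(z) = -sqrt(C1 + z^2)
 f(z) = sqrt(C1 + z^2)


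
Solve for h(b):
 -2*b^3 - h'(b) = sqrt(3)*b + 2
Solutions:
 h(b) = C1 - b^4/2 - sqrt(3)*b^2/2 - 2*b


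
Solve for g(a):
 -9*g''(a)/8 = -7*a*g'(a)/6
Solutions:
 g(a) = C1 + C2*erfi(sqrt(42)*a/9)


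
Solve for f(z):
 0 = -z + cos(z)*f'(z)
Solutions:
 f(z) = C1 + Integral(z/cos(z), z)


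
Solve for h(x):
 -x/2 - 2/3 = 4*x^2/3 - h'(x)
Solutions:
 h(x) = C1 + 4*x^3/9 + x^2/4 + 2*x/3


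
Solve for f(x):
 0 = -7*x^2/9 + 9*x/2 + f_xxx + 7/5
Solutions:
 f(x) = C1 + C2*x + C3*x^2 + 7*x^5/540 - 3*x^4/16 - 7*x^3/30


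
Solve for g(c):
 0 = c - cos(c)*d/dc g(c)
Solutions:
 g(c) = C1 + Integral(c/cos(c), c)


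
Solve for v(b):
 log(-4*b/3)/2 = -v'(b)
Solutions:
 v(b) = C1 - b*log(-b)/2 + b*(-log(2) + 1/2 + log(3)/2)


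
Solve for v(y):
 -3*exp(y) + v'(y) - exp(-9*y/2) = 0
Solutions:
 v(y) = C1 + 3*exp(y) - 2*exp(-9*y/2)/9


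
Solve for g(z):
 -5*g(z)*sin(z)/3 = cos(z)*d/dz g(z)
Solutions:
 g(z) = C1*cos(z)^(5/3)


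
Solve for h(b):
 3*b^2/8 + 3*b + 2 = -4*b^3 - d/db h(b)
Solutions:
 h(b) = C1 - b^4 - b^3/8 - 3*b^2/2 - 2*b


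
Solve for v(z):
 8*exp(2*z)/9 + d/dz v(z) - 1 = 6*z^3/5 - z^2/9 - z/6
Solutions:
 v(z) = C1 + 3*z^4/10 - z^3/27 - z^2/12 + z - 4*exp(2*z)/9


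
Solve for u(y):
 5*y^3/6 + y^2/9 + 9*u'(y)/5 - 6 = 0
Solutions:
 u(y) = C1 - 25*y^4/216 - 5*y^3/243 + 10*y/3


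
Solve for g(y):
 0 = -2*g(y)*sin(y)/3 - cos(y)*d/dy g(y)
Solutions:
 g(y) = C1*cos(y)^(2/3)


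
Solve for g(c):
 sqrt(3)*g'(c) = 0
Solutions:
 g(c) = C1


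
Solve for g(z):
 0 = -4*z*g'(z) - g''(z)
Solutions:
 g(z) = C1 + C2*erf(sqrt(2)*z)


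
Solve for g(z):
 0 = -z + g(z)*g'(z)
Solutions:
 g(z) = -sqrt(C1 + z^2)
 g(z) = sqrt(C1 + z^2)


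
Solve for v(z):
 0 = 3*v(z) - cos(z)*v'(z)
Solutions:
 v(z) = C1*(sin(z) + 1)^(3/2)/(sin(z) - 1)^(3/2)


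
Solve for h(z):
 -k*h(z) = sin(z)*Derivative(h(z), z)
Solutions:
 h(z) = C1*exp(k*(-log(cos(z) - 1) + log(cos(z) + 1))/2)


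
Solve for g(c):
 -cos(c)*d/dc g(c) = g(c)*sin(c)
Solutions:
 g(c) = C1*cos(c)


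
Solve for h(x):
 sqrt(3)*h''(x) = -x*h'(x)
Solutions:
 h(x) = C1 + C2*erf(sqrt(2)*3^(3/4)*x/6)


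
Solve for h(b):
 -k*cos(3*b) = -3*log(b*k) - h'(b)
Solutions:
 h(b) = C1 - 3*b*log(b*k) + 3*b + k*sin(3*b)/3


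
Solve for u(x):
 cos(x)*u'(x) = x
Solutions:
 u(x) = C1 + Integral(x/cos(x), x)


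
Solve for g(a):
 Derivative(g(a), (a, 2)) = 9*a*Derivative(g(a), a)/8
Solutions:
 g(a) = C1 + C2*erfi(3*a/4)


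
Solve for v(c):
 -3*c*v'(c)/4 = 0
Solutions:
 v(c) = C1


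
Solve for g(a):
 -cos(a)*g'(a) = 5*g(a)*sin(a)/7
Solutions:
 g(a) = C1*cos(a)^(5/7)


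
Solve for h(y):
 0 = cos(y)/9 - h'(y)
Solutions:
 h(y) = C1 + sin(y)/9


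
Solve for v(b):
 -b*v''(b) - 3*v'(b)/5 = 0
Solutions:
 v(b) = C1 + C2*b^(2/5)


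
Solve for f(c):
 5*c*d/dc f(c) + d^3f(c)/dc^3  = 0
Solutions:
 f(c) = C1 + Integral(C2*airyai(-5^(1/3)*c) + C3*airybi(-5^(1/3)*c), c)


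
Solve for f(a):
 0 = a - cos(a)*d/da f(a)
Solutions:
 f(a) = C1 + Integral(a/cos(a), a)


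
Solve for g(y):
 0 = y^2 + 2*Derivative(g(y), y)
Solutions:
 g(y) = C1 - y^3/6


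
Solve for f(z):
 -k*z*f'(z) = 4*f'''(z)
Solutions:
 f(z) = C1 + Integral(C2*airyai(2^(1/3)*z*(-k)^(1/3)/2) + C3*airybi(2^(1/3)*z*(-k)^(1/3)/2), z)


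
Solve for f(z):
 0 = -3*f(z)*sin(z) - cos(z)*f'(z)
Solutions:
 f(z) = C1*cos(z)^3


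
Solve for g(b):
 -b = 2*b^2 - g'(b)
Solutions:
 g(b) = C1 + 2*b^3/3 + b^2/2


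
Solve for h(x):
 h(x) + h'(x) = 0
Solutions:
 h(x) = C1*exp(-x)


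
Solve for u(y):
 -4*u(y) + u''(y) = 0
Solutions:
 u(y) = C1*exp(-2*y) + C2*exp(2*y)


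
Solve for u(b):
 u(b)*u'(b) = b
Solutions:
 u(b) = -sqrt(C1 + b^2)
 u(b) = sqrt(C1 + b^2)


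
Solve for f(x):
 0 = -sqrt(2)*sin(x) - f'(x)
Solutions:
 f(x) = C1 + sqrt(2)*cos(x)


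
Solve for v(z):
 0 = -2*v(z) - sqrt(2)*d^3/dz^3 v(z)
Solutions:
 v(z) = C3*exp(-2^(1/6)*z) + (C1*sin(2^(1/6)*sqrt(3)*z/2) + C2*cos(2^(1/6)*sqrt(3)*z/2))*exp(2^(1/6)*z/2)


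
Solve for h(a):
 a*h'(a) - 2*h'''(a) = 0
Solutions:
 h(a) = C1 + Integral(C2*airyai(2^(2/3)*a/2) + C3*airybi(2^(2/3)*a/2), a)


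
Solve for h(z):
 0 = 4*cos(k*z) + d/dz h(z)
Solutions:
 h(z) = C1 - 4*sin(k*z)/k


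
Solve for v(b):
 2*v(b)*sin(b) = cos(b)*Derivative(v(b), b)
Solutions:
 v(b) = C1/cos(b)^2


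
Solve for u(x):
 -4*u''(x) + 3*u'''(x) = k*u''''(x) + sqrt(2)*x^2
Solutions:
 u(x) = C1 + C2*x + C3*exp(x*(3 - sqrt(9 - 16*k))/(2*k)) + C4*exp(x*(sqrt(9 - 16*k) + 3)/(2*k)) - sqrt(2)*x^4/48 - sqrt(2)*x^3/16 + sqrt(2)*x^2*(4*k - 9)/64


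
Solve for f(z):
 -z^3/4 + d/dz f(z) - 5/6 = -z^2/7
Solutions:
 f(z) = C1 + z^4/16 - z^3/21 + 5*z/6


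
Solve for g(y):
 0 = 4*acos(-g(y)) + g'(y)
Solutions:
 Integral(1/acos(-_y), (_y, g(y))) = C1 - 4*y


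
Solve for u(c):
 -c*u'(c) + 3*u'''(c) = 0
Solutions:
 u(c) = C1 + Integral(C2*airyai(3^(2/3)*c/3) + C3*airybi(3^(2/3)*c/3), c)


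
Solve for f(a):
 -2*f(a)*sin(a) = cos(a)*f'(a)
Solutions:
 f(a) = C1*cos(a)^2


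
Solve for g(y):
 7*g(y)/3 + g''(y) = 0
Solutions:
 g(y) = C1*sin(sqrt(21)*y/3) + C2*cos(sqrt(21)*y/3)


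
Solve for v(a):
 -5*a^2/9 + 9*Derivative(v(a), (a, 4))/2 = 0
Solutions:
 v(a) = C1 + C2*a + C3*a^2 + C4*a^3 + a^6/2916
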